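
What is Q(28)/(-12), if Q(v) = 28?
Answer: -7/3 ≈ -2.3333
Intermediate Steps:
Q(28)/(-12) = 28/(-12) = -1/12*28 = -7/3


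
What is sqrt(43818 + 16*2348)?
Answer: sqrt(81386) ≈ 285.28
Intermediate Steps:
sqrt(43818 + 16*2348) = sqrt(43818 + 37568) = sqrt(81386)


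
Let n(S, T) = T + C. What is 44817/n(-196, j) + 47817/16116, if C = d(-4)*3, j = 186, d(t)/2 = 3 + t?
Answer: 10151081/40290 ≈ 251.95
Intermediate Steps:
d(t) = 6 + 2*t (d(t) = 2*(3 + t) = 6 + 2*t)
C = -6 (C = (6 + 2*(-4))*3 = (6 - 8)*3 = -2*3 = -6)
n(S, T) = -6 + T (n(S, T) = T - 6 = -6 + T)
44817/n(-196, j) + 47817/16116 = 44817/(-6 + 186) + 47817/16116 = 44817/180 + 47817*(1/16116) = 44817*(1/180) + 15939/5372 = 14939/60 + 15939/5372 = 10151081/40290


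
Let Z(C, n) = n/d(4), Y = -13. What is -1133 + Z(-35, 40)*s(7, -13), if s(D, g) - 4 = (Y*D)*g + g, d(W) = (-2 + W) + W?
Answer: 20081/3 ≈ 6693.7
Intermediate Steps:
d(W) = -2 + 2*W
Z(C, n) = n/6 (Z(C, n) = n/(-2 + 2*4) = n/(-2 + 8) = n/6)
s(D, g) = 4 + g - 13*D*g (s(D, g) = 4 + ((-13*D)*g + g) = 4 + (-13*D*g + g) = 4 + (g - 13*D*g) = 4 + g - 13*D*g)
-1133 + Z(-35, 40)*s(7, -13) = -1133 + ((1/6)*40)*(4 - 13 - 13*7*(-13)) = -1133 + 20*(4 - 13 + 1183)/3 = -1133 + (20/3)*1174 = -1133 + 23480/3 = 20081/3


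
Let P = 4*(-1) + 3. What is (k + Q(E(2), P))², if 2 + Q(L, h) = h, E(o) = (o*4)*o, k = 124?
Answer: 14641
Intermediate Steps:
E(o) = 4*o² (E(o) = (4*o)*o = 4*o²)
P = -1 (P = -4 + 3 = -1)
Q(L, h) = -2 + h
(k + Q(E(2), P))² = (124 + (-2 - 1))² = (124 - 3)² = 121² = 14641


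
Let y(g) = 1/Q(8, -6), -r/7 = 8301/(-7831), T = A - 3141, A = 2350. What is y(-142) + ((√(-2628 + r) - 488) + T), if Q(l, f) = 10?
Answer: -12789/10 + I*√160705910391/7831 ≈ -1278.9 + 51.192*I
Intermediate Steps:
T = -791 (T = 2350 - 3141 = -791)
r = 58107/7831 (r = -58107/(-7831) = -58107*(-1)/7831 = -7*(-8301/7831) = 58107/7831 ≈ 7.4201)
y(g) = ⅒ (y(g) = 1/10 = ⅒)
y(-142) + ((√(-2628 + r) - 488) + T) = ⅒ + ((√(-2628 + 58107/7831) - 488) - 791) = ⅒ + ((√(-20521761/7831) - 488) - 791) = ⅒ + ((I*√160705910391/7831 - 488) - 791) = ⅒ + ((-488 + I*√160705910391/7831) - 791) = ⅒ + (-1279 + I*√160705910391/7831) = -12789/10 + I*√160705910391/7831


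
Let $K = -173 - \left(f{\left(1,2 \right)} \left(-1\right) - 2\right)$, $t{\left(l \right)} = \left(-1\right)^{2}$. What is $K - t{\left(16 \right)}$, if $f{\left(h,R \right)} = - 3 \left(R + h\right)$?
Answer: $-181$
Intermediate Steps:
$f{\left(h,R \right)} = - 3 R - 3 h$
$t{\left(l \right)} = 1$
$K = -180$ ($K = -173 - \left(\left(\left(-3\right) 2 - 3\right) \left(-1\right) - 2\right) = -173 - \left(\left(-6 - 3\right) \left(-1\right) - 2\right) = -173 - \left(\left(-9\right) \left(-1\right) - 2\right) = -173 - \left(9 - 2\right) = -173 - 7 = -180$)
$K - t{\left(16 \right)} = -180 - 1 = -181$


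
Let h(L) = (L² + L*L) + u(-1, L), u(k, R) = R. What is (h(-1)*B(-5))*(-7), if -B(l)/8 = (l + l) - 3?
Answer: -728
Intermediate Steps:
B(l) = 24 - 16*l (B(l) = -8*((l + l) - 3) = -8*(2*l - 3) = -8*(-3 + 2*l) = 24 - 16*l)
h(L) = L + 2*L² (h(L) = (L² + L*L) + L = (L² + L²) + L = 2*L² + L = L + 2*L²)
(h(-1)*B(-5))*(-7) = ((-(1 + 2*(-1)))*(24 - 16*(-5)))*(-7) = ((-(1 - 2))*(24 + 80))*(-7) = (-1*(-1)*104)*(-7) = (1*104)*(-7) = 104*(-7) = -728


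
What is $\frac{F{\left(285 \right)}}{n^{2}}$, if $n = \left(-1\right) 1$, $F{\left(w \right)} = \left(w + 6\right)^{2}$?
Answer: $84681$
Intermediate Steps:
$F{\left(w \right)} = \left(6 + w\right)^{2}$
$n = -1$
$\frac{F{\left(285 \right)}}{n^{2}} = \frac{\left(6 + 285\right)^{2}}{\left(-1\right)^{2}} = \frac{291^{2}}{1} = 84681 \cdot 1 = 84681$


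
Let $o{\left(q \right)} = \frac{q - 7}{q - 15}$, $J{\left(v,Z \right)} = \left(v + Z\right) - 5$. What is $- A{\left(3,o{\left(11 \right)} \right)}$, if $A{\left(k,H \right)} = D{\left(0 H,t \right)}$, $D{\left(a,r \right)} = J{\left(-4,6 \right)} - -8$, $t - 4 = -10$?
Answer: $-5$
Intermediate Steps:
$t = -6$ ($t = 4 - 10 = -6$)
$J{\left(v,Z \right)} = -5 + Z + v$ ($J{\left(v,Z \right)} = \left(Z + v\right) - 5 = -5 + Z + v$)
$o{\left(q \right)} = \frac{-7 + q}{-15 + q}$
$D{\left(a,r \right)} = 5$ ($D{\left(a,r \right)} = \left(-5 + 6 - 4\right) - -8 = -3 + 8 = 5$)
$A{\left(k,H \right)} = 5$
$- A{\left(3,o{\left(11 \right)} \right)} = \left(-1\right) 5 = -5$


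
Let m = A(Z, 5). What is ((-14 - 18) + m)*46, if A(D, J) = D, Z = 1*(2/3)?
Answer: -4324/3 ≈ -1441.3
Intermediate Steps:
Z = ⅔ (Z = 1*(2*(⅓)) = 1*(⅔) = ⅔ ≈ 0.66667)
m = ⅔ ≈ 0.66667
((-14 - 18) + m)*46 = ((-14 - 18) + ⅔)*46 = (-32 + ⅔)*46 = -94/3*46 = -4324/3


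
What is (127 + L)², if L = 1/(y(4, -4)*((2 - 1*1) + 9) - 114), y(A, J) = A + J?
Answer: 209583529/12996 ≈ 16127.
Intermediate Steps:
L = -1/114 (L = 1/((4 - 4)*((2 - 1*1) + 9) - 114) = 1/(0*((2 - 1) + 9) - 114) = 1/(0*(1 + 9) - 114) = 1/(0*10 - 114) = 1/(0 - 114) = 1/(-114) = -1/114 ≈ -0.0087719)
(127 + L)² = (127 - 1/114)² = (14477/114)² = 209583529/12996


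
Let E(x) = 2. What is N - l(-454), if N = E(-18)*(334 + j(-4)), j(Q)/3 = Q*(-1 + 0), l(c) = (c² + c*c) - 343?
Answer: -411197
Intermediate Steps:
l(c) = -343 + 2*c² (l(c) = (c² + c²) - 343 = 2*c² - 343 = -343 + 2*c²)
j(Q) = -3*Q (j(Q) = 3*(Q*(-1 + 0)) = 3*(Q*(-1)) = 3*(-Q) = -3*Q)
N = 692 (N = 2*(334 - 3*(-4)) = 2*(334 + 12) = 2*346 = 692)
N - l(-454) = 692 - (-343 + 2*(-454)²) = 692 - (-343 + 2*206116) = 692 - (-343 + 412232) = 692 - 1*411889 = 692 - 411889 = -411197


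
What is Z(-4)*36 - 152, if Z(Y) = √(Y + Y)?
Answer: -152 + 72*I*√2 ≈ -152.0 + 101.82*I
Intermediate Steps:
Z(Y) = √2*√Y (Z(Y) = √(2*Y) = √2*√Y)
Z(-4)*36 - 152 = (√2*√(-4))*36 - 152 = (√2*(2*I))*36 - 152 = (2*I*√2)*36 - 152 = 72*I*√2 - 152 = -152 + 72*I*√2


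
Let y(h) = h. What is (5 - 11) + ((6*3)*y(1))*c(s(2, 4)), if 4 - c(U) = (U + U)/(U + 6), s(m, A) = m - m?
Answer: 66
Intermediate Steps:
s(m, A) = 0
c(U) = 4 - 2*U/(6 + U) (c(U) = 4 - (U + U)/(U + 6) = 4 - 2*U/(6 + U))
(5 - 11) + ((6*3)*y(1))*c(s(2, 4)) = (5 - 11) + ((6*3)*1)*(2*(12 + 0)/(6 + 0)) = -6 + (18*1)*(2*12/6) = -6 + 18*(2*(⅙)*12) = -6 + 18*4 = -6 + 72 = 66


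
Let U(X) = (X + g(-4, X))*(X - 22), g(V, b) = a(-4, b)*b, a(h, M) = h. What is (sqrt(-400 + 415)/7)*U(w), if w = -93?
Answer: -32085*sqrt(15)/7 ≈ -17752.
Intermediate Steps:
g(V, b) = -4*b
U(X) = -3*X*(-22 + X) (U(X) = (X - 4*X)*(X - 22) = (-3*X)*(-22 + X) = -3*X*(-22 + X))
(sqrt(-400 + 415)/7)*U(w) = (sqrt(-400 + 415)/7)*(3*(-93)*(22 - 1*(-93))) = (sqrt(15)*(1/7))*(3*(-93)*(22 + 93)) = (sqrt(15)/7)*(3*(-93)*115) = (sqrt(15)/7)*(-32085) = -32085*sqrt(15)/7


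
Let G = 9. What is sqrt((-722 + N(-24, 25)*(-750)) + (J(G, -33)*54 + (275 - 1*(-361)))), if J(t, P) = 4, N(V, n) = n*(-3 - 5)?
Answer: sqrt(150130) ≈ 387.47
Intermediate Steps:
N(V, n) = -8*n (N(V, n) = n*(-8) = -8*n)
sqrt((-722 + N(-24, 25)*(-750)) + (J(G, -33)*54 + (275 - 1*(-361)))) = sqrt((-722 - 8*25*(-750)) + (4*54 + (275 - 1*(-361)))) = sqrt((-722 - 200*(-750)) + (216 + (275 + 361))) = sqrt((-722 + 150000) + (216 + 636)) = sqrt(149278 + 852) = sqrt(150130)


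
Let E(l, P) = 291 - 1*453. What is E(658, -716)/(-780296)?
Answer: 81/390148 ≈ 0.00020761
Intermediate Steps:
E(l, P) = -162 (E(l, P) = 291 - 453 = -162)
E(658, -716)/(-780296) = -162/(-780296) = -162*(-1/780296) = 81/390148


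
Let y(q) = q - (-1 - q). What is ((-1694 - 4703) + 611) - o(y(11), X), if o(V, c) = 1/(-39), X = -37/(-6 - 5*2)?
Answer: -225653/39 ≈ -5786.0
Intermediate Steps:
y(q) = 1 + 2*q (y(q) = q + (1 + q) = 1 + 2*q)
X = 37/16 (X = -37/(-6 - 10) = -37/(-16) = -37*(-1/16) = 37/16 ≈ 2.3125)
o(V, c) = -1/39
((-1694 - 4703) + 611) - o(y(11), X) = ((-1694 - 4703) + 611) - 1*(-1/39) = (-6397 + 611) + 1/39 = -5786 + 1/39 = -225653/39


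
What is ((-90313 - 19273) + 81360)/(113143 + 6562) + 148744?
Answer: 17805372294/119705 ≈ 1.4874e+5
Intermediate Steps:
((-90313 - 19273) + 81360)/(113143 + 6562) + 148744 = (-109586 + 81360)/119705 + 148744 = -28226*1/119705 + 148744 = -28226/119705 + 148744 = 17805372294/119705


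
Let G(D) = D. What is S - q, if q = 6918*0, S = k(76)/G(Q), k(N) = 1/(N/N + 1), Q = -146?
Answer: -1/292 ≈ -0.0034247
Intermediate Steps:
k(N) = 1/2 (k(N) = 1/(1 + 1) = 1/2)
S = -1/292 (S = (1/2)/(-146) = (1/2)*(-1/146) = -1/292 ≈ -0.0034247)
q = 0
S - q = -1/292 - 1*0 = -1/292 + 0 = -1/292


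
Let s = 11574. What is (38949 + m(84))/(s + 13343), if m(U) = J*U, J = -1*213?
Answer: 21057/24917 ≈ 0.84509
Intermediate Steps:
J = -213
m(U) = -213*U
(38949 + m(84))/(s + 13343) = (38949 - 213*84)/(11574 + 13343) = (38949 - 17892)/24917 = 21057*(1/24917) = 21057/24917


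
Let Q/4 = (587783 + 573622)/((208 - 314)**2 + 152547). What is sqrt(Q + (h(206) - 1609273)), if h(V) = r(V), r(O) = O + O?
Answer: I*sqrt(43156728051539169)/163783 ≈ 1268.4*I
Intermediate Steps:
r(O) = 2*O
h(V) = 2*V
Q = 4645620/163783 (Q = 4*((587783 + 573622)/((208 - 314)**2 + 152547)) = 4*(1161405/((-106)**2 + 152547)) = 4*(1161405/(11236 + 152547)) = 4*(1161405/163783) = 4645620/163783 ≈ 28.364)
sqrt(Q + (h(206) - 1609273)) = sqrt(4645620/163783 + (2*206 - 1609273)) = sqrt(4645620/163783 + (412 - 1609273)) = sqrt(4645620/163783 - 1608861) = sqrt(-263499435543/163783) = I*sqrt(43156728051539169)/163783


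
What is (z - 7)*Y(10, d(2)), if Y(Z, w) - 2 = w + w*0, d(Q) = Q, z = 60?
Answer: 212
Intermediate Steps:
Y(Z, w) = 2 + w (Y(Z, w) = 2 + (w + w*0) = 2 + (w + 0) = 2 + w)
(z - 7)*Y(10, d(2)) = (60 - 7)*(2 + 2) = 53*4 = 212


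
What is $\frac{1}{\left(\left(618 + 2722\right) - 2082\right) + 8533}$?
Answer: $\frac{1}{9791} \approx 0.00010213$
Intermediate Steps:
$\frac{1}{\left(\left(618 + 2722\right) - 2082\right) + 8533} = \frac{1}{\left(3340 - 2082\right) + 8533} = \frac{1}{1258 + 8533} = \frac{1}{9791}$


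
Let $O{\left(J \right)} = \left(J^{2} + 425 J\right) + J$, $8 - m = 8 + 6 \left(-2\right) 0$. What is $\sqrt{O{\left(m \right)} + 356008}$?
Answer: $2 \sqrt{89002} \approx 596.66$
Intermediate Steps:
$m = 0$ ($m = 8 - \left(8 + 6 \left(-2\right) 0\right) = 8 - \left(8 - 0\right) = 8 - \left(8 + 0\right) = 8 - 8 = 0$)
$O{\left(J \right)} = J^{2} + 426 J$
$\sqrt{O{\left(m \right)} + 356008} = \sqrt{0 \left(426 + 0\right) + 356008} = \sqrt{0 \cdot 426 + 356008} = \sqrt{0 + 356008} = \sqrt{356008} = 2 \sqrt{89002}$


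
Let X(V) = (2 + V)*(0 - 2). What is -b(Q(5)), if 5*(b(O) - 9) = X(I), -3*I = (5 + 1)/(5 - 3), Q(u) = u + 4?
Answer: -43/5 ≈ -8.6000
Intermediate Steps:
Q(u) = 4 + u
I = -1 (I = -(5 + 1)/(3*(5 - 3)) = -2/2 = -1/3*3 = -1)
X(V) = -4 - 2*V (X(V) = (2 + V)*(-2) = -4 - 2*V)
b(O) = 43/5 (b(O) = 9 + (-4 - 2*(-1))/5 = 9 + (-4 + 2)/5 = 9 + (1/5)*(-2) = 9 - 2/5 = 43/5)
-b(Q(5)) = -1*43/5 = -43/5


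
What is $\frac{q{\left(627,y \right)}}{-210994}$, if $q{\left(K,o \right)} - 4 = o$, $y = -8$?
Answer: $\frac{2}{105497} \approx 1.8958 \cdot 10^{-5}$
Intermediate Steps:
$q{\left(K,o \right)} = 4 + o$
$\frac{q{\left(627,y \right)}}{-210994} = \frac{4 - 8}{-210994} = \left(-4\right) \left(- \frac{1}{210994}\right) = \frac{2}{105497}$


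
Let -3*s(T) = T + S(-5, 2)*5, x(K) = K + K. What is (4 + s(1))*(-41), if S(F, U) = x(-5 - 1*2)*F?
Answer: 4633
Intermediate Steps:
x(K) = 2*K
S(F, U) = -14*F (S(F, U) = (2*(-5 - 1*2))*F = (2*(-5 - 2))*F = (2*(-7))*F = -14*F)
s(T) = -350/3 - T/3 (s(T) = -(T - 14*(-5)*5)/3 = -(T + 70*5)/3 = -(T + 350)/3 = -(350 + T)/3 = -350/3 - T/3)
(4 + s(1))*(-41) = (4 + (-350/3 - ⅓*1))*(-41) = (4 + (-350/3 - ⅓))*(-41) = (4 - 117)*(-41) = -113*(-41) = 4633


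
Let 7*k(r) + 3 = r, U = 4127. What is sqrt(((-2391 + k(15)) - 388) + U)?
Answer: 2*sqrt(16534)/7 ≈ 36.738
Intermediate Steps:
k(r) = -3/7 + r/7
sqrt(((-2391 + k(15)) - 388) + U) = sqrt(((-2391 + (-3/7 + (1/7)*15)) - 388) + 4127) = sqrt(((-2391 + (-3/7 + 15/7)) - 388) + 4127) = sqrt(((-2391 + 12/7) - 388) + 4127) = sqrt((-16725/7 - 388) + 4127) = sqrt(-19441/7 + 4127) = sqrt(9448/7) = 2*sqrt(16534)/7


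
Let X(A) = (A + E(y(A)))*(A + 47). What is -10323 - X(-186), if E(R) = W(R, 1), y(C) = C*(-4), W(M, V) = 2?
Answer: -35899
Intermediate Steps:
y(C) = -4*C
E(R) = 2
X(A) = (2 + A)*(47 + A) (X(A) = (A + 2)*(A + 47) = (2 + A)*(47 + A))
-10323 - X(-186) = -10323 - (94 + (-186)**2 + 49*(-186)) = -10323 - (94 + 34596 - 9114) = -10323 - 1*25576 = -10323 - 25576 = -35899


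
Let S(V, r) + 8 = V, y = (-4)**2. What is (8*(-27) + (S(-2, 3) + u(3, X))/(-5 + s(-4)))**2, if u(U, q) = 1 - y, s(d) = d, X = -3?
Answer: 3682561/81 ≈ 45464.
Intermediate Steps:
y = 16
S(V, r) = -8 + V
u(U, q) = -15 (u(U, q) = 1 - 1*16 = 1 - 16 = -15)
(8*(-27) + (S(-2, 3) + u(3, X))/(-5 + s(-4)))**2 = (8*(-27) + ((-8 - 2) - 15)/(-5 - 4))**2 = (-216 + (-10 - 15)/(-9))**2 = (-216 - 25*(-1/9))**2 = (-216 + 25/9)**2 = (-1919/9)**2 = 3682561/81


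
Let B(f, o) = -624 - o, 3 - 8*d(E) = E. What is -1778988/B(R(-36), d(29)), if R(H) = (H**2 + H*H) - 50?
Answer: 7115952/2483 ≈ 2865.9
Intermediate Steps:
d(E) = 3/8 - E/8
R(H) = -50 + 2*H**2 (R(H) = (H**2 + H**2) - 50 = 2*H**2 - 50 = -50 + 2*H**2)
-1778988/B(R(-36), d(29)) = -1778988/(-624 - (3/8 - 1/8*29)) = -1778988/(-624 - (3/8 - 29/8)) = -1778988/(-624 - 1*(-13/4)) = -1778988/(-624 + 13/4) = -1778988/(-2483/4) = -1778988*(-4/2483) = 7115952/2483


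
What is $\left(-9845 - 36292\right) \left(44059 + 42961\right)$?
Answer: $-4014841740$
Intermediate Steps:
$\left(-9845 - 36292\right) \left(44059 + 42961\right) = \left(-46137\right) 87020 = -4014841740$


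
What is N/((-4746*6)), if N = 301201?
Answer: -301201/28476 ≈ -10.577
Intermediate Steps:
N/((-4746*6)) = 301201/((-4746*6)) = 301201/(-28476) = 301201*(-1/28476) = -301201/28476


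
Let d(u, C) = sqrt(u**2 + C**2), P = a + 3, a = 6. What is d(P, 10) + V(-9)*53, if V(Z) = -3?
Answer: -159 + sqrt(181) ≈ -145.55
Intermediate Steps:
P = 9 (P = 6 + 3 = 9)
d(u, C) = sqrt(C**2 + u**2)
d(P, 10) + V(-9)*53 = sqrt(10**2 + 9**2) - 3*53 = sqrt(100 + 81) - 159 = sqrt(181) - 159 = -159 + sqrt(181)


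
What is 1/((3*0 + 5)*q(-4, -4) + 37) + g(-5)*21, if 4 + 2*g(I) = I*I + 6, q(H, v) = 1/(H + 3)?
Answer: 9073/32 ≈ 283.53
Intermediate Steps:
q(H, v) = 1/(3 + H)
g(I) = 1 + I²/2 (g(I) = -2 + (I*I + 6)/2 = -2 + (I² + 6)/2 = -2 + (6 + I²)/2 = -2 + (3 + I²/2) = 1 + I²/2)
1/((3*0 + 5)*q(-4, -4) + 37) + g(-5)*21 = 1/((3*0 + 5)/(3 - 4) + 37) + (1 + (½)*(-5)²)*21 = 1/((0 + 5)/(-1) + 37) + (1 + (½)*25)*21 = 1/(5*(-1) + 37) + (1 + 25/2)*21 = 1/(-5 + 37) + (27/2)*21 = 1/32 + 567/2 = 9073/32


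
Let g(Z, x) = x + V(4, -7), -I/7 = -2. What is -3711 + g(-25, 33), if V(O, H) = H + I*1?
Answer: -3671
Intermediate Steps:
I = 14 (I = -7*(-2) = 14)
V(O, H) = 14 + H (V(O, H) = H + 14*1 = H + 14 = 14 + H)
g(Z, x) = 7 + x (g(Z, x) = x + (14 - 7) = x + 7 = 7 + x)
-3711 + g(-25, 33) = -3711 + (7 + 33) = -3711 + 40 = -3671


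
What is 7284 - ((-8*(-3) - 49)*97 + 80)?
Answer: 9629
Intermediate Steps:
7284 - ((-8*(-3) - 49)*97 + 80) = 7284 - ((24 - 49)*97 + 80) = 7284 - (-25*97 + 80) = 7284 - (-2425 + 80) = 7284 - 1*(-2345) = 7284 + 2345 = 9629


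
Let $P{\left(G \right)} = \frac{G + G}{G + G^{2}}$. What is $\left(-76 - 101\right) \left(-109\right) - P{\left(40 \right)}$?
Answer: $\frac{791011}{41} \approx 19293.0$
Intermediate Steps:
$P{\left(G \right)} = \frac{2 G}{G + G^{2}}$
$\left(-76 - 101\right) \left(-109\right) - P{\left(40 \right)} = \left(-76 - 101\right) \left(-109\right) - \frac{2}{1 + 40} = \left(-177\right) \left(-109\right) - \frac{2}{41} = 19293 - 2 \cdot \frac{1}{41} = 19293 - \frac{2}{41} = \frac{791011}{41}$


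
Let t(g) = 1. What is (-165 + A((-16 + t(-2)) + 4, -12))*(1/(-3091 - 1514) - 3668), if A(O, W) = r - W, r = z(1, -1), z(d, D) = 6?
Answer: 827665909/1535 ≈ 5.3920e+5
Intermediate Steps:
r = 6
A(O, W) = 6 - W
(-165 + A((-16 + t(-2)) + 4, -12))*(1/(-3091 - 1514) - 3668) = (-165 + (6 - 1*(-12)))*(1/(-3091 - 1514) - 3668) = (-165 + (6 + 12))*(1/(-4605) - 3668) = (-165 + 18)*(-1/4605 - 3668) = -147*(-16891141/4605) = 827665909/1535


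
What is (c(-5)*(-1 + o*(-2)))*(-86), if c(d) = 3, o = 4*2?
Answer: 4386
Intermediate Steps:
o = 8
(c(-5)*(-1 + o*(-2)))*(-86) = (3*(-1 + 8*(-2)))*(-86) = (3*(-1 - 16))*(-86) = (3*(-17))*(-86) = -51*(-86) = 4386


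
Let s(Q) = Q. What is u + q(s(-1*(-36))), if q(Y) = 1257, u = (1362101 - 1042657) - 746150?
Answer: -425449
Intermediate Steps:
u = -426706 (u = 319444 - 746150 = -426706)
u + q(s(-1*(-36))) = -426706 + 1257 = -425449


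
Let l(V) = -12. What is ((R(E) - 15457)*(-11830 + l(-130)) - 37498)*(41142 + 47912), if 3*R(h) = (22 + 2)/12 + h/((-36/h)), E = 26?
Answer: 440185384749236/27 ≈ 1.6303e+13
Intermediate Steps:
R(h) = 2/3 - h**2/108 (R(h) = ((22 + 2)/12 + h/((-36/h)))/3 = (24*(1/12) + h*(-h/36))/3 = (2 - h**2/36)/3 = 2/3 - h**2/108)
((R(E) - 15457)*(-11830 + l(-130)) - 37498)*(41142 + 47912) = (((2/3 - 1/108*26**2) - 15457)*(-11830 - 12) - 37498)*(41142 + 47912) = (((2/3 - 1/108*676) - 15457)*(-11842) - 37498)*89054 = (((2/3 - 169/27) - 15457)*(-11842) - 37498)*89054 = ((-151/27 - 15457)*(-11842) - 37498)*89054 = (-417490/27*(-11842) - 37498)*89054 = (4943916580/27 - 37498)*89054 = (4942904134/27)*89054 = 440185384749236/27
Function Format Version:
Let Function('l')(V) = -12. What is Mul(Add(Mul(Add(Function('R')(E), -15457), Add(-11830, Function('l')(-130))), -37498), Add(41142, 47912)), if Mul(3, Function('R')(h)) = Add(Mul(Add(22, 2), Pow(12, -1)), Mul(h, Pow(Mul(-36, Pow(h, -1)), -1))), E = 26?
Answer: Rational(440185384749236, 27) ≈ 1.6303e+13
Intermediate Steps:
Function('R')(h) = Add(Rational(2, 3), Mul(Rational(-1, 108), Pow(h, 2))) (Function('R')(h) = Mul(Rational(1, 3), Add(Mul(Add(22, 2), Pow(12, -1)), Mul(h, Pow(Mul(-36, Pow(h, -1)), -1)))) = Mul(Rational(1, 3), Add(Mul(24, Rational(1, 12)), Mul(h, Mul(Rational(-1, 36), h)))) = Mul(Rational(1, 3), Add(2, Mul(Rational(-1, 36), Pow(h, 2)))) = Add(Rational(2, 3), Mul(Rational(-1, 108), Pow(h, 2))))
Mul(Add(Mul(Add(Function('R')(E), -15457), Add(-11830, Function('l')(-130))), -37498), Add(41142, 47912)) = Mul(Add(Mul(Add(Add(Rational(2, 3), Mul(Rational(-1, 108), Pow(26, 2))), -15457), Add(-11830, -12)), -37498), Add(41142, 47912)) = Mul(Add(Mul(Add(Add(Rational(2, 3), Mul(Rational(-1, 108), 676)), -15457), -11842), -37498), 89054) = Mul(Add(Mul(Add(Add(Rational(2, 3), Rational(-169, 27)), -15457), -11842), -37498), 89054) = Mul(Add(Mul(Add(Rational(-151, 27), -15457), -11842), -37498), 89054) = Mul(Add(Mul(Rational(-417490, 27), -11842), -37498), 89054) = Mul(Add(Rational(4943916580, 27), -37498), 89054) = Mul(Rational(4942904134, 27), 89054) = Rational(440185384749236, 27)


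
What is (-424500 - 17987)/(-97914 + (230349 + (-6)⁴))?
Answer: -442487/133731 ≈ -3.3088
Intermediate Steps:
(-424500 - 17987)/(-97914 + (230349 + (-6)⁴)) = -442487/(-97914 + (230349 + 1296)) = -442487/(-97914 + 231645) = -442487/133731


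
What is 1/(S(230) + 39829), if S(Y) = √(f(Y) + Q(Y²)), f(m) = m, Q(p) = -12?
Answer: 39829/1586349023 - √218/1586349023 ≈ 2.5098e-5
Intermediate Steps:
S(Y) = √(-12 + Y) (S(Y) = √(Y - 12) = √(-12 + Y))
1/(S(230) + 39829) = 1/(√(-12 + 230) + 39829) = 1/(√218 + 39829) = 1/(39829 + √218)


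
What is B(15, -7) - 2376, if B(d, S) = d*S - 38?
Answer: -2519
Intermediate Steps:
B(d, S) = -38 + S*d (B(d, S) = S*d - 38 = -38 + S*d)
B(15, -7) - 2376 = (-38 - 7*15) - 2376 = (-38 - 105) - 2376 = -143 - 2376 = -2519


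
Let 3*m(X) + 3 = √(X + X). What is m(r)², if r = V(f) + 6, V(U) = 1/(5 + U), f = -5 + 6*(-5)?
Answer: (45 - √2685)²/2025 ≈ 0.022949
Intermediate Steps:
f = -35 (f = -5 - 30 = -35)
r = 179/30 (r = 1/(5 - 35) + 6 = 1/(-30) + 6 = -1/30 + 6 = 179/30 ≈ 5.9667)
m(X) = -1 + √2*√X/3 (m(X) = -1 + √(X + X)/3 = -1 + √(2*X)/3 = -1 + (√2*√X)/3 = -1 + √2*√X/3)
m(r)² = (-1 + √2*√(179/30)/3)² = (-1 + √2*(√5370/30)/3)² = (-1 + √2685/45)²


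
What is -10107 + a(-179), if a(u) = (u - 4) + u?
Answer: -10469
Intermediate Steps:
a(u) = -4 + 2*u (a(u) = (-4 + u) + u = -4 + 2*u)
-10107 + a(-179) = -10107 + (-4 + 2*(-179)) = -10107 + (-4 - 358) = -10107 - 362 = -10469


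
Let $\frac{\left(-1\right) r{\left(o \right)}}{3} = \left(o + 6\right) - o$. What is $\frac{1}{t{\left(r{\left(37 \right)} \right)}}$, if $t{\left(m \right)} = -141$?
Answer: $- \frac{1}{141} \approx -0.0070922$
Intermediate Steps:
$r{\left(o \right)} = -18$ ($r{\left(o \right)} = - 3 \left(\left(o + 6\right) - o\right) = - 3 \left(\left(6 + o\right) - o\right) = \left(-3\right) 6 = -18$)
$\frac{1}{t{\left(r{\left(37 \right)} \right)}} = \frac{1}{-141} = - \frac{1}{141}$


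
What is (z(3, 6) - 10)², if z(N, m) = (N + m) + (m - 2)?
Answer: 9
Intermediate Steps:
z(N, m) = -2 + N + 2*m (z(N, m) = (N + m) + (-2 + m) = -2 + N + 2*m)
(z(3, 6) - 10)² = ((-2 + 3 + 2*6) - 10)² = ((-2 + 3 + 12) - 10)² = (13 - 10)² = 3² = 9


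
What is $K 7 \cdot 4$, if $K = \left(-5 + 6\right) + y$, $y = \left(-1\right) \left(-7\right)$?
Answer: $224$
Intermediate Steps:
$y = 7$
$K = 8$ ($K = \left(-5 + 6\right) + 7 = 1 + 7 = 8$)
$K 7 \cdot 4 = 8 \cdot 7 \cdot 4 = 56 \cdot 4 = 224$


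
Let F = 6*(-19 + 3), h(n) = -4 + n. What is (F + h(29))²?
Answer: 5041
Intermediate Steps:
F = -96 (F = 6*(-16) = -96)
(F + h(29))² = (-96 + (-4 + 29))² = (-96 + 25)² = (-71)² = 5041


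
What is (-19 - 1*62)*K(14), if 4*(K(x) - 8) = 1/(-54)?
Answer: -5181/8 ≈ -647.63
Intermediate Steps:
K(x) = 1727/216 (K(x) = 8 + (1/4)/(-54) = 8 + (1/4)*(-1/54) = 8 - 1/216 = 1727/216)
(-19 - 1*62)*K(14) = (-19 - 1*62)*(1727/216) = (-19 - 62)*(1727/216) = -81*1727/216 = -5181/8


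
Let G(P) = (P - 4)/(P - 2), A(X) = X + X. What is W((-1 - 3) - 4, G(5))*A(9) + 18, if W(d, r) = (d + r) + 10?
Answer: 60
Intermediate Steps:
A(X) = 2*X
G(P) = (-4 + P)/(-2 + P)
W(d, r) = 10 + d + r
W((-1 - 3) - 4, G(5))*A(9) + 18 = (10 + ((-1 - 3) - 4) + (-4 + 5)/(-2 + 5))*(2*9) + 18 = (10 + (-4 - 4) + 1/3)*18 + 18 = (10 - 8 + (⅓)*1)*18 + 18 = (10 - 8 + ⅓)*18 + 18 = (7/3)*18 + 18 = 42 + 18 = 60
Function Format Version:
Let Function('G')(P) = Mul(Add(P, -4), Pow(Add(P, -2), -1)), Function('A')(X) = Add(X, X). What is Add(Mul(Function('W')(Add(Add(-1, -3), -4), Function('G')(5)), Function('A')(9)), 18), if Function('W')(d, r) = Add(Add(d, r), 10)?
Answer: 60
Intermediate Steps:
Function('A')(X) = Mul(2, X)
Function('G')(P) = Mul(Pow(Add(-2, P), -1), Add(-4, P)) (Function('G')(P) = Mul(Add(-4, P), Pow(Add(-2, P), -1)) = Mul(Pow(Add(-2, P), -1), Add(-4, P)))
Function('W')(d, r) = Add(10, d, r)
Add(Mul(Function('W')(Add(Add(-1, -3), -4), Function('G')(5)), Function('A')(9)), 18) = Add(Mul(Add(10, Add(Add(-1, -3), -4), Mul(Pow(Add(-2, 5), -1), Add(-4, 5))), Mul(2, 9)), 18) = Add(Mul(Add(10, Add(-4, -4), Mul(Pow(3, -1), 1)), 18), 18) = Add(Mul(Add(10, -8, Mul(Rational(1, 3), 1)), 18), 18) = Add(Mul(Add(10, -8, Rational(1, 3)), 18), 18) = Add(Mul(Rational(7, 3), 18), 18) = Add(42, 18) = 60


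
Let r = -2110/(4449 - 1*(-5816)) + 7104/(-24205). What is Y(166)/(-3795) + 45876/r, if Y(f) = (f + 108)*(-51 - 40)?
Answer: -4325440317911876/47056144245 ≈ -91921.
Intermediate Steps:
Y(f) = -9828 - 91*f (Y(f) = (108 + f)*(-91) = -9828 - 91*f)
r = -24799022/49692865 (r = -2110/(4449 + 5816) + 7104*(-1/24205) = -2110/10265 - 7104/24205 = -2110*1/10265 - 7104/24205 = -422/2053 - 7104/24205 = -24799022/49692865 ≈ -0.49905)
Y(166)/(-3795) + 45876/r = (-9828 - 91*166)/(-3795) + 45876/(-24799022/49692865) = (-9828 - 15106)*(-1/3795) + 45876*(-49692865/24799022) = -24934*(-1/3795) - 1139854937370/12399511 = 24934/3795 - 1139854937370/12399511 = -4325440317911876/47056144245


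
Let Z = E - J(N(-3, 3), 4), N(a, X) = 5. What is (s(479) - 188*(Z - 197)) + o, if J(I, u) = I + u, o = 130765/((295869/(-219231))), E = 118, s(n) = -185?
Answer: -7942540248/98623 ≈ -80534.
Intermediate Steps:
o = -9555913905/98623 (o = 130765/((295869*(-1/219231))) = 130765/(-98623/73077) = 130765*(-73077/98623) = -9555913905/98623 ≈ -96893.)
Z = 109 (Z = 118 - (5 + 4) = 118 - 1*9 = 118 - 9 = 109)
(s(479) - 188*(Z - 197)) + o = (-185 - 188*(109 - 197)) - 9555913905/98623 = (-185 - 188*(-88)) - 9555913905/98623 = (-185 + 16544) - 9555913905/98623 = 16359 - 9555913905/98623 = -7942540248/98623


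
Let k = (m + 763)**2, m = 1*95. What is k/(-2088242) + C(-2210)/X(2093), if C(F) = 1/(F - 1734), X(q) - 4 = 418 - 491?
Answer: -7705178387/21857147112 ≈ -0.35252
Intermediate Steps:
X(q) = -69 (X(q) = 4 + (418 - 491) = 4 - 73 = -69)
m = 95
C(F) = 1/(-1734 + F)
k = 736164 (k = (95 + 763)**2 = 858**2 = 736164)
k/(-2088242) + C(-2210)/X(2093) = 736164/(-2088242) + 1/(-1734 - 2210*(-69)) = 736164*(-1/2088242) - 1/69/(-3944) = -28314/80317 - 1/3944*(-1/69) = -28314/80317 + 1/272136 = -7705178387/21857147112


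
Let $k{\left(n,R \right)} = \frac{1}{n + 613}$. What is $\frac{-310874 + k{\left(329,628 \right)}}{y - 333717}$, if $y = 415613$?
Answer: $- \frac{292843307}{77146032} \approx -3.796$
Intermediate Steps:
$k{\left(n,R \right)} = \frac{1}{613 + n}$
$\frac{-310874 + k{\left(329,628 \right)}}{y - 333717} = \frac{-310874 + \frac{1}{613 + 329}}{415613 - 333717} = \frac{-310874 + \frac{1}{942}}{81896} = \left(-310874 + \frac{1}{942}\right) \frac{1}{81896} = \left(- \frac{292843307}{942}\right) \frac{1}{81896} = - \frac{292843307}{77146032}$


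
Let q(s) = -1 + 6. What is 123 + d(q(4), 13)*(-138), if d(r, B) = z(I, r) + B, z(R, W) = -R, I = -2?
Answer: -1947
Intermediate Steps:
q(s) = 5
d(r, B) = 2 + B (d(r, B) = -1*(-2) + B = 2 + B)
123 + d(q(4), 13)*(-138) = 123 + (2 + 13)*(-138) = 123 + 15*(-138) = 123 - 2070 = -1947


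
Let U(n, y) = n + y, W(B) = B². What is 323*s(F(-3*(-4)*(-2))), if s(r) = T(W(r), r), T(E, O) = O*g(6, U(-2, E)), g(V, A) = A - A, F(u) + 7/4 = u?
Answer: 0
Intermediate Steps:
F(u) = -7/4 + u
g(V, A) = 0
T(E, O) = 0 (T(E, O) = O*0 = 0)
s(r) = 0
323*s(F(-3*(-4)*(-2))) = 323*0 = 0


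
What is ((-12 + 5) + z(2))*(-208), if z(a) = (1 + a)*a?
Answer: 208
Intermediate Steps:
z(a) = a*(1 + a)
((-12 + 5) + z(2))*(-208) = ((-12 + 5) + 2*(1 + 2))*(-208) = (-7 + 2*3)*(-208) = (-7 + 6)*(-208) = -1*(-208) = 208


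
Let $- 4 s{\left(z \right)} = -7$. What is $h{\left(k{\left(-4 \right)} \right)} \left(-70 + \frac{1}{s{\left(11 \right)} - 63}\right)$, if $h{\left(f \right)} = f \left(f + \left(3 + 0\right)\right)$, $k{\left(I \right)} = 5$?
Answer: $- \frac{137232}{49} \approx -2800.7$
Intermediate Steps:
$s{\left(z \right)} = \frac{7}{4}$ ($s{\left(z \right)} = \left(- \frac{1}{4}\right) \left(-7\right) = \frac{7}{4}$)
$h{\left(f \right)} = f \left(3 + f\right)$ ($h{\left(f \right)} = f \left(f + 3\right) = f \left(3 + f\right)$)
$h{\left(k{\left(-4 \right)} \right)} \left(-70 + \frac{1}{s{\left(11 \right)} - 63}\right) = 5 \left(3 + 5\right) \left(-70 + \frac{1}{\frac{7}{4} - 63}\right) = 5 \cdot 8 \left(-70 + \frac{1}{- \frac{245}{4}}\right) = 40 \left(-70 - \frac{4}{245}\right) = 40 \left(- \frac{17154}{245}\right) = - \frac{137232}{49}$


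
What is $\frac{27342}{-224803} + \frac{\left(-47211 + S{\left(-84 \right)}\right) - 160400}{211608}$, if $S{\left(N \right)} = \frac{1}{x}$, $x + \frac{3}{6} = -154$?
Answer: $- \frac{16209325174427}{14699164986216} \approx -1.1027$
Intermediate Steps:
$x = - \frac{309}{2}$ ($x = - \frac{1}{2} - 154 = - \frac{309}{2} \approx -154.5$)
$S{\left(N \right)} = - \frac{2}{309}$ ($S{\left(N \right)} = \frac{1}{- \frac{309}{2}} = - \frac{2}{309}$)
$\frac{27342}{-224803} + \frac{\left(-47211 + S{\left(-84 \right)}\right) - 160400}{211608} = \frac{27342}{-224803} + \frac{\left(-47211 - \frac{2}{309}\right) - 160400}{211608} = 27342 \left(- \frac{1}{224803}\right) + \left(- \frac{14588201}{309} - 160400\right) \frac{1}{211608} = - \frac{27342}{224803} - \frac{64151801}{65386872} = - \frac{16209325174427}{14699164986216}$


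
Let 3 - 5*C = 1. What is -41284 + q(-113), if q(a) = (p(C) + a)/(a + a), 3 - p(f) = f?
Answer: -23325184/565 ≈ -41284.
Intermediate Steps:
C = 2/5 (C = 3/5 - 1/5*1 = 3/5 - 1/5 = 2/5 ≈ 0.40000)
p(f) = 3 - f
q(a) = (13/5 + a)/(2*a) (q(a) = ((3 - 1*2/5) + a)/(a + a) = ((3 - 2/5) + a)/((2*a)) = (13/5 + a)*(1/(2*a)) = (13/5 + a)/(2*a))
-41284 + q(-113) = -41284 + (1/10)*(13 + 5*(-113))/(-113) = -41284 + (1/10)*(-1/113)*(13 - 565) = -41284 + (1/10)*(-1/113)*(-552) = -41284 + 276/565 = -23325184/565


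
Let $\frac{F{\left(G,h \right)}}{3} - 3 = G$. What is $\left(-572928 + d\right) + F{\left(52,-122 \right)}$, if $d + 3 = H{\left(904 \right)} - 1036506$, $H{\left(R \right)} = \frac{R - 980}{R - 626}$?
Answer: $- \frac{223688846}{139} \approx -1.6093 \cdot 10^{6}$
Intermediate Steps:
$H{\left(R \right)} = \frac{-980 + R}{-626 + R}$
$F{\left(G,h \right)} = 9 + 3 G$
$d = - \frac{144074789}{139}$ ($d = -3 + \left(\frac{-980 + 904}{-626 + 904} - 1036506\right) = -3 - \left(1036506 - \frac{1}{278} \left(-76\right)\right) = -3 + \left(\frac{1}{278} \left(-76\right) - 1036506\right) = -3 - \frac{144074372}{139} = - \frac{144074789}{139} \approx -1.0365 \cdot 10^{6}$)
$\left(-572928 + d\right) + F{\left(52,-122 \right)} = \left(-572928 - \frac{144074789}{139}\right) + \left(9 + 3 \cdot 52\right) = - \frac{223711781}{139} + \left(9 + 156\right) = - \frac{223711781}{139} + 165 = - \frac{223688846}{139}$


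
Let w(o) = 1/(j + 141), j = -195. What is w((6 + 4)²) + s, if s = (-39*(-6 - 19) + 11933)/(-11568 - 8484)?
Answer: -19919/30078 ≈ -0.66224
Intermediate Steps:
s = -3227/5013 (s = (-39*(-25) + 11933)/(-20052) = (975 + 11933)*(-1/20052) = 12908*(-1/20052) = -3227/5013 ≈ -0.64373)
w(o) = -1/54 (w(o) = 1/(-195 + 141) = 1/(-54) = -1/54)
w((6 + 4)²) + s = -1/54 - 3227/5013 = -19919/30078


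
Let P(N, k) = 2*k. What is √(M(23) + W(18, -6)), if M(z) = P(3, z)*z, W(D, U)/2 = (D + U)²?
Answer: √1346 ≈ 36.688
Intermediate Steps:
W(D, U) = 2*(D + U)²
M(z) = 2*z² (M(z) = (2*z)*z = 2*z²)
√(M(23) + W(18, -6)) = √(2*23² + 2*(18 - 6)²) = √(2*529 + 2*12²) = √(1058 + 2*144) = √(1058 + 288) = √1346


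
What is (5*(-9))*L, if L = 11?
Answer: -495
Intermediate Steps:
(5*(-9))*L = (5*(-9))*11 = -45*11 = -495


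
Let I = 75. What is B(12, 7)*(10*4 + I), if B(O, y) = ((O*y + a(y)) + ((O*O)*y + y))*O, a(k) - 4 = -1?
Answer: 1520760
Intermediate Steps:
a(k) = 3 (a(k) = 4 - 1 = 3)
B(O, y) = O*(3 + y + O*y + y*O**2) (B(O, y) = ((O*y + 3) + ((O*O)*y + y))*O = ((3 + O*y) + (O**2*y + y))*O = ((3 + O*y) + (y*O**2 + y))*O = ((3 + O*y) + (y + y*O**2))*O = (3 + y + O*y + y*O**2)*O = O*(3 + y + O*y + y*O**2))
B(12, 7)*(10*4 + I) = (12*(3 + 7 + 12*7 + 7*12**2))*(10*4 + 75) = (12*(3 + 7 + 84 + 7*144))*(40 + 75) = (12*(3 + 7 + 84 + 1008))*115 = (12*1102)*115 = 13224*115 = 1520760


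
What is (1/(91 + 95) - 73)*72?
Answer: -162924/31 ≈ -5255.6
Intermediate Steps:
(1/(91 + 95) - 73)*72 = (1/186 - 73)*72 = -13577/186*72 = -162924/31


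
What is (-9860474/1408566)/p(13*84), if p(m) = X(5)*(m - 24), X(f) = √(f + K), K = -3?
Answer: -4930237*√2/1504348488 ≈ -0.0046348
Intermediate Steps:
X(f) = √(-3 + f) (X(f) = √(f - 3) = √(-3 + f))
p(m) = √2*(-24 + m) (p(m) = √(-3 + 5)*(m - 24) = √2*(-24 + m))
(-9860474/1408566)/p(13*84) = (-9860474/1408566)/((√2*(-24 + 13*84))) = (-9860474*1/1408566)/((√2*(-24 + 1092))) = -4930237*√2/2136/704283 = -4930237*√2/1504348488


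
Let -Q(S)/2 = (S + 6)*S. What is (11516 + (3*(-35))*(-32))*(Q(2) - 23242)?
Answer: -346224024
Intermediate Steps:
Q(S) = -2*S*(6 + S) (Q(S) = -2*(S + 6)*S = -2*(6 + S)*S = -2*S*(6 + S))
(11516 + (3*(-35))*(-32))*(Q(2) - 23242) = (11516 + (3*(-35))*(-32))*(-2*2*(6 + 2) - 23242) = (11516 - 105*(-32))*(-2*2*8 - 23242) = (11516 + 3360)*(-32 - 23242) = 14876*(-23274) = -346224024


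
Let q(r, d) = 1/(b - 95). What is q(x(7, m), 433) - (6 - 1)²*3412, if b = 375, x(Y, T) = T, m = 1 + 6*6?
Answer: -23883999/280 ≈ -85300.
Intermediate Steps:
m = 37 (m = 1 + 36 = 37)
q(r, d) = 1/280 (q(r, d) = 1/(375 - 95) = 1/280)
q(x(7, m), 433) - (6 - 1)²*3412 = 1/280 - (6 - 1)²*3412 = 1/280 - 5²*3412 = 1/280 - 25*3412 = 1/280 - 1*85300 = 1/280 - 85300 = -23883999/280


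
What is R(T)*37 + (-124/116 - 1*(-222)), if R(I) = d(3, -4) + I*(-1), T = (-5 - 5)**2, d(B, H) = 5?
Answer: -95528/29 ≈ -3294.1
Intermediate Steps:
T = 100 (T = (-10)**2 = 100)
R(I) = 5 - I (R(I) = 5 + I*(-1) = 5 - I)
R(T)*37 + (-124/116 - 1*(-222)) = (5 - 1*100)*37 + (-124/116 - 1*(-222)) = (5 - 100)*37 + (-124*1/116 + 222) = -95*37 + (-31/29 + 222) = -3515 + 6407/29 = -95528/29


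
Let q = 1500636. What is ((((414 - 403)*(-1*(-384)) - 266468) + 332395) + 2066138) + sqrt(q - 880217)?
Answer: 2136289 + sqrt(620419) ≈ 2.1371e+6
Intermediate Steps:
((((414 - 403)*(-1*(-384)) - 266468) + 332395) + 2066138) + sqrt(q - 880217) = ((((414 - 403)*(-1*(-384)) - 266468) + 332395) + 2066138) + sqrt(1500636 - 880217) = (((11*384 - 266468) + 332395) + 2066138) + sqrt(620419) = (((4224 - 266468) + 332395) + 2066138) + sqrt(620419) = ((-262244 + 332395) + 2066138) + sqrt(620419) = (70151 + 2066138) + sqrt(620419) = 2136289 + sqrt(620419)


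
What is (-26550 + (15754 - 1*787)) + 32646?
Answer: 21063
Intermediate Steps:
(-26550 + (15754 - 1*787)) + 32646 = (-26550 + (15754 - 787)) + 32646 = (-26550 + 14967) + 32646 = -11583 + 32646 = 21063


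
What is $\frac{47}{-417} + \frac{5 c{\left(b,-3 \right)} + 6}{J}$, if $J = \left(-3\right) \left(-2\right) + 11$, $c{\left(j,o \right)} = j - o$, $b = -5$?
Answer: $- \frac{2467}{7089} \approx -0.348$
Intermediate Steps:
$J = 17$ ($J = 6 + 11 = 17$)
$\frac{47}{-417} + \frac{5 c{\left(b,-3 \right)} + 6}{J} = \frac{47}{-417} + \frac{5 \left(-5 - -3\right) + 6}{17} = 47 \left(- \frac{1}{417}\right) + \left(5 \left(-5 + 3\right) + 6\right) \frac{1}{17} = - \frac{47}{417} + \left(5 \left(-2\right) + 6\right) \frac{1}{17} = - \frac{47}{417} + \left(-10 + 6\right) \frac{1}{17} = - \frac{47}{417} - \frac{4}{17} = - \frac{2467}{7089}$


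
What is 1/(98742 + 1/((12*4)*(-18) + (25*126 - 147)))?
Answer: 2139/211209139 ≈ 1.0127e-5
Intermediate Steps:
1/(98742 + 1/((12*4)*(-18) + (25*126 - 147))) = 1/(98742 + 1/(48*(-18) + (3150 - 147))) = 1/(98742 + 1/(-864 + 3003)) = 1/(98742 + 1/2139) = 1/(211209139/2139) = 2139/211209139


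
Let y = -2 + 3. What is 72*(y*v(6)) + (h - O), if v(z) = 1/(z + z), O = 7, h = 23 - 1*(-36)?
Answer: 58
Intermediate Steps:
h = 59 (h = 23 + 36 = 59)
y = 1
v(z) = 1/(2*z)
72*(y*v(6)) + (h - O) = 72*(1*((½)/6)) + (59 - 1*7) = 72*(1*((½)*(⅙))) + (59 - 7) = 72*(1*(1/12)) + 52 = 72*(1/12) + 52 = 6 + 52 = 58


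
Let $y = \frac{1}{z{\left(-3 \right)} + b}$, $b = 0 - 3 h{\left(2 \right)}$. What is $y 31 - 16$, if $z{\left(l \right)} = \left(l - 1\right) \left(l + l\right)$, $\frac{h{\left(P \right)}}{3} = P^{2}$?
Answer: $- \frac{223}{12} \approx -18.583$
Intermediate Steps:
$h{\left(P \right)} = 3 P^{2}$
$z{\left(l \right)} = 2 l \left(-1 + l\right)$ ($z{\left(l \right)} = \left(-1 + l\right) 2 l = 2 l \left(-1 + l\right)$)
$b = -36$ ($b = 0 - 3 \cdot 3 \cdot 2^{2} = 0 - 3 \cdot 3 \cdot 4 = 0 - 36 = -36$)
$y = - \frac{1}{12}$ ($y = \frac{1}{2 \left(-3\right) \left(-1 - 3\right) - 36} = \frac{1}{2 \left(-3\right) \left(-4\right) - 36} = \frac{1}{24 - 36} = \frac{1}{-12} = - \frac{1}{12} \approx -0.083333$)
$y 31 - 16 = \left(- \frac{1}{12}\right) 31 - 16 = - \frac{31}{12} - 16 = - \frac{223}{12}$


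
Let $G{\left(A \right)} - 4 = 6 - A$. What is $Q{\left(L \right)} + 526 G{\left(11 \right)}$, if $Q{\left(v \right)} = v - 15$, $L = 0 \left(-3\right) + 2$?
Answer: $-539$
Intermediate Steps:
$L = 2$ ($L = 0 + 2 = 2$)
$G{\left(A \right)} = 10 - A$ ($G{\left(A \right)} = 4 - \left(-6 + A\right) = 10 - A$)
$Q{\left(v \right)} = -15 + v$ ($Q{\left(v \right)} = v - 15 = -15 + v$)
$Q{\left(L \right)} + 526 G{\left(11 \right)} = \left(-15 + 2\right) + 526 \left(10 - 11\right) = -13 + 526 \left(10 - 11\right) = -13 + 526 \left(-1\right) = -13 - 526 = -539$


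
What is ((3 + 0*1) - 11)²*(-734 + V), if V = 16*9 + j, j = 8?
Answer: -37248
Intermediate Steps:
V = 152 (V = 16*9 + 8 = 144 + 8 = 152)
((3 + 0*1) - 11)²*(-734 + V) = ((3 + 0*1) - 11)²*(-734 + 152) = ((3 + 0) - 11)²*(-582) = (3 - 11)²*(-582) = (-8)²*(-582) = 64*(-582) = -37248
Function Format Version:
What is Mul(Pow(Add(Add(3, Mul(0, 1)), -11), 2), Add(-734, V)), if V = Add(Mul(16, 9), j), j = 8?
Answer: -37248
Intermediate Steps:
V = 152 (V = Add(Mul(16, 9), 8) = Add(144, 8) = 152)
Mul(Pow(Add(Add(3, Mul(0, 1)), -11), 2), Add(-734, V)) = Mul(Pow(Add(Add(3, Mul(0, 1)), -11), 2), Add(-734, 152)) = Mul(Pow(Add(Add(3, 0), -11), 2), -582) = Mul(Pow(Add(3, -11), 2), -582) = Mul(Pow(-8, 2), -582) = Mul(64, -582) = -37248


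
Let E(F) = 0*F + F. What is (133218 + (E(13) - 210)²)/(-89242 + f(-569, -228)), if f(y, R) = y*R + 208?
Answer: 172027/40698 ≈ 4.2269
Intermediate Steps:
E(F) = F (E(F) = 0 + F = F)
f(y, R) = 208 + R*y (f(y, R) = R*y + 208 = 208 + R*y)
(133218 + (E(13) - 210)²)/(-89242 + f(-569, -228)) = (133218 + (13 - 210)²)/(-89242 + (208 - 228*(-569))) = (133218 + (-197)²)/(-89242 + (208 + 129732)) = (133218 + 38809)/(-89242 + 129940) = 172027/40698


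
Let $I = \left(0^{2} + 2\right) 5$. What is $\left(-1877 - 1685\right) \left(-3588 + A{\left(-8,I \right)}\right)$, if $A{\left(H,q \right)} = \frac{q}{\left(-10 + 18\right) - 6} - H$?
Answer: $12734150$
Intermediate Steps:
$I = 10$ ($I = \left(0 + 2\right) 5 = 2 \cdot 5 = 10$)
$A{\left(H,q \right)} = \frac{q}{2} - H$ ($A{\left(H,q \right)} = \frac{q}{8 - 6} - H = \frac{q}{2} - H$)
$\left(-1877 - 1685\right) \left(-3588 + A{\left(-8,I \right)}\right) = \left(-1877 - 1685\right) \left(-3588 + \left(\frac{1}{2} \cdot 10 - -8\right)\right) = - 3562 \left(-3588 + \left(5 + 8\right)\right) = - 3562 \left(-3588 + 13\right) = \left(-3562\right) \left(-3575\right) = 12734150$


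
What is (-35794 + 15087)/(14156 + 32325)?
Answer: -20707/46481 ≈ -0.44549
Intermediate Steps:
(-35794 + 15087)/(14156 + 32325) = -20707/46481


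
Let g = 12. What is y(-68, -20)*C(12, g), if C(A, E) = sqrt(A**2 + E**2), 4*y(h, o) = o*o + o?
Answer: 1140*sqrt(2) ≈ 1612.2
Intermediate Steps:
y(h, o) = o/4 + o**2/4 (y(h, o) = (o*o + o)/4 = (o**2 + o)/4 = (o + o**2)/4 = o/4 + o**2/4)
y(-68, -20)*C(12, g) = ((1/4)*(-20)*(1 - 20))*sqrt(12**2 + 12**2) = ((1/4)*(-20)*(-19))*sqrt(144 + 144) = 95*sqrt(288) = 95*(12*sqrt(2)) = 1140*sqrt(2)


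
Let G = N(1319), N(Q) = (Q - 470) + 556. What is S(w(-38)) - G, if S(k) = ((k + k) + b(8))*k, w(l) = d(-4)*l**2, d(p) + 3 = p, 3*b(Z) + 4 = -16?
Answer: 613227929/3 ≈ 2.0441e+8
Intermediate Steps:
b(Z) = -20/3 (b(Z) = -4/3 + (1/3)*(-16) = -4/3 - 16/3 = -20/3)
N(Q) = 86 + Q (N(Q) = (-470 + Q) + 556 = 86 + Q)
G = 1405 (G = 86 + 1319 = 1405)
d(p) = -3 + p
w(l) = -7*l**2 (w(l) = (-3 - 4)*l**2 = -7*l**2)
S(k) = k*(-20/3 + 2*k) (S(k) = ((k + k) - 20/3)*k = (2*k - 20/3)*k = (-20/3 + 2*k)*k = k*(-20/3 + 2*k))
S(w(-38)) - G = 2*(-7*(-38)**2)*(-10 + 3*(-7*(-38)**2))/3 - 1*1405 = 2*(-7*1444)*(-10 + 3*(-7*1444))/3 - 1405 = (2/3)*(-10108)*(-10 + 3*(-10108)) - 1405 = (2/3)*(-10108)*(-10 - 30324) - 1405 = (2/3)*(-10108)*(-30334) - 1405 = 613232144/3 - 1405 = 613227929/3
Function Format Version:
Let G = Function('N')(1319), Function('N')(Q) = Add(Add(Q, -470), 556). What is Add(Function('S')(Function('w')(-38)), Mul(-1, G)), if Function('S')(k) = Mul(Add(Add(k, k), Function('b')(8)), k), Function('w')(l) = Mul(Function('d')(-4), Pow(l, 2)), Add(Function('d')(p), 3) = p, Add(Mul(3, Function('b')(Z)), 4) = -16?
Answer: Rational(613227929, 3) ≈ 2.0441e+8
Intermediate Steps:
Function('b')(Z) = Rational(-20, 3) (Function('b')(Z) = Add(Rational(-4, 3), Mul(Rational(1, 3), -16)) = Add(Rational(-4, 3), Rational(-16, 3)) = Rational(-20, 3))
Function('N')(Q) = Add(86, Q) (Function('N')(Q) = Add(Add(-470, Q), 556) = Add(86, Q))
G = 1405 (G = Add(86, 1319) = 1405)
Function('d')(p) = Add(-3, p)
Function('w')(l) = Mul(-7, Pow(l, 2)) (Function('w')(l) = Mul(Add(-3, -4), Pow(l, 2)) = Mul(-7, Pow(l, 2)))
Function('S')(k) = Mul(k, Add(Rational(-20, 3), Mul(2, k))) (Function('S')(k) = Mul(Add(Add(k, k), Rational(-20, 3)), k) = Mul(Add(Mul(2, k), Rational(-20, 3)), k) = Mul(Add(Rational(-20, 3), Mul(2, k)), k) = Mul(k, Add(Rational(-20, 3), Mul(2, k))))
Add(Function('S')(Function('w')(-38)), Mul(-1, G)) = Add(Mul(Rational(2, 3), Mul(-7, Pow(-38, 2)), Add(-10, Mul(3, Mul(-7, Pow(-38, 2))))), Mul(-1, 1405)) = Add(Mul(Rational(2, 3), Mul(-7, 1444), Add(-10, Mul(3, Mul(-7, 1444)))), -1405) = Add(Mul(Rational(2, 3), -10108, Add(-10, Mul(3, -10108))), -1405) = Add(Mul(Rational(2, 3), -10108, Add(-10, -30324)), -1405) = Add(Mul(Rational(2, 3), -10108, -30334), -1405) = Add(Rational(613232144, 3), -1405) = Rational(613227929, 3)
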